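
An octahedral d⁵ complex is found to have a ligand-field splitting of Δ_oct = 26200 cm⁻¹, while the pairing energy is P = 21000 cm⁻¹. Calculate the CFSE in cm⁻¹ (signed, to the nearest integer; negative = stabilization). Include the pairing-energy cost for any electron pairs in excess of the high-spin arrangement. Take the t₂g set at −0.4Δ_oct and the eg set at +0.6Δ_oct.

-10400

Here Δ_oct > P (26200 > 21000), so the low-spin state is favoured.
That gives t₂g⁵ eg⁰.
Orbital CFSE = -2.0Δ_oct = -2.0 × 26200 = -52400 cm⁻¹.
Excess pairs vs high-spin: 2 − 0 = 2; pairing cost = +42000 cm⁻¹.
Net CFSE = -52400 + 42000 = -10400 cm⁻¹.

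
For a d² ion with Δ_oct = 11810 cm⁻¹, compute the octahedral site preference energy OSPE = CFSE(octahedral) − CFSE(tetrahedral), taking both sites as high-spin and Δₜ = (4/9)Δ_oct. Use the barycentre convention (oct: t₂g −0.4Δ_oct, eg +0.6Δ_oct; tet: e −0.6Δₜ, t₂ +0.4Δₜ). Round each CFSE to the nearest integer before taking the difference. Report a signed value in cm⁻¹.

Octahedral high-spin t₂g² eg⁰: CFSE = -0.8 × 11810 = -9448 cm⁻¹.
Tetrahedral e² t₂⁰ gives -1.2Δₜ = -1.2 × (4/9) × 11810 = -6299 cm⁻¹.
Subtracting, OSPE = -9448 − (-6299) = -3149 cm⁻¹.

-3149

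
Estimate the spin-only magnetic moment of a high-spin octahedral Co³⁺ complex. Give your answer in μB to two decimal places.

4.90 μB

Co sits in group 9; removing 3 electrons leaves Co³⁺ with 9 − 3 = 6 d electrons.
Configuration: t2g^4 e_g^2 → 4 unpaired electrons.
μ(spin-only) = √[4(4+2)] = √24 ≈ 4.90 μB.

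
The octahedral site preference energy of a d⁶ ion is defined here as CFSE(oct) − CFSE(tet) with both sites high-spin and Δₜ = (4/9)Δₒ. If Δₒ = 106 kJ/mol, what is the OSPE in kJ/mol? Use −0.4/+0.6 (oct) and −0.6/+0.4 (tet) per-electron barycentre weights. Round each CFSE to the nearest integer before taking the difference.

-14

In an octahedral site d⁶ (HS) is t₂g⁴ eg², giving CFSE(oct) = -0.4Δₒ = -42 kJ/mol.
Tetrahedral: e³ t₂³, CFSE = 3(−0.6) + 3(+0.4) = -0.6Δₜ = -0.6 × (4/9) × 106 = -28 kJ/mol.
Subtracting, OSPE = -42 − (-28) = -14 kJ/mol.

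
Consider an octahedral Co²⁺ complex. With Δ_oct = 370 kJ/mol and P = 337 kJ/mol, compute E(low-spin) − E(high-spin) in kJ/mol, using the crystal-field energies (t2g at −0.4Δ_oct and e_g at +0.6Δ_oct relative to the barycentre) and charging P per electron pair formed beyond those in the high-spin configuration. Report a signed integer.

-33

Co²⁺: group 9, so d-count = 9 − 2 = 7.
In the high-spin limit (t2g^5 e_g^2) the orbital term is -0.8Δ_oct = -296 kJ/mol, with no excess pairing.
Low-spin: t2g^6 e_g^1, orbital CFSE = -1.8Δ_oct = -666 kJ/mol; plus 1 excess pair × P = +337 kJ/mol; total -329 kJ/mol.
E(LS) − E(HS) = -329 − (-296) = -33 kJ/mol.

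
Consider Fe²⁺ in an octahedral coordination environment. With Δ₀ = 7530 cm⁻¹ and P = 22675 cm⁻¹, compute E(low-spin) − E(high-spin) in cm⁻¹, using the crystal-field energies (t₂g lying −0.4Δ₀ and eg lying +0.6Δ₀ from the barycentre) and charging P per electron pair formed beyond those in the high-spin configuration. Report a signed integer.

30290

Fe²⁺: group 8, so d-count = 8 − 2 = 6.
In the high-spin limit (t₂g⁴ eg²) the orbital term is -0.4Δ₀ = -3012 cm⁻¹, with no excess pairing.
Low-spin: t₂g⁶ eg⁰, orbital CFSE = -2.4Δ₀ = -18072 cm⁻¹; plus 2 excess pairs × P = +45350 cm⁻¹; total 27278 cm⁻¹.
The difference is 27278 − (-3012) = 30290 cm⁻¹, so high-spin lies lower.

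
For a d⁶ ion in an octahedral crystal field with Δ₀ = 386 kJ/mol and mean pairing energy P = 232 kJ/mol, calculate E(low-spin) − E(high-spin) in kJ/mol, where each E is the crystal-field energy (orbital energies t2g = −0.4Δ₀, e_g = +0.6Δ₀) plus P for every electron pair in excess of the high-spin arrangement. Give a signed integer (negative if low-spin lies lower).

In the high-spin limit (t2g^4 e_g^2) the orbital term is -0.4Δ₀ = -154 kJ/mol, with no excess pairing.
For low-spin the configuration is t2g^6 e_g^0: orbital energy -2.4 × 386 = -926 kJ/mol, and 2 additional pairs relative to high-spin add 464 kJ/mol, giving -462 kJ/mol.
The difference is -462 − (-154) = -308 kJ/mol, so low-spin lies lower.

-308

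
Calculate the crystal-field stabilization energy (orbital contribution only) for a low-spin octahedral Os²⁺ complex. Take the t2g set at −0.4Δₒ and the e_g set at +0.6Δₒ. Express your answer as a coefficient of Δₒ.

Group 8 minus oxidation state +2 gives a d⁶ configuration for Os²⁺.
Configuration: t2g^6 e_g^0.
CFSE = 6(-0.4Δₒ) + 0(0.6Δₒ) = -2.4Δₒ + 0.0Δₒ = -2.4Δₒ.

-2.4 Δₒ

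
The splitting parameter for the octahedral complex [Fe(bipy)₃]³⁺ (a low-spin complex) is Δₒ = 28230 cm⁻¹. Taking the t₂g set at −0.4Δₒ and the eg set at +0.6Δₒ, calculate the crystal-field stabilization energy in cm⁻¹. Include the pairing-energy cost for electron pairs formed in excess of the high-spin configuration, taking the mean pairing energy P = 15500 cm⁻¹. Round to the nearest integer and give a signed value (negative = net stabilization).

-25460

bipy is neutral, so the +3 overall charge sits on Fe: oxidation state +3.
Fe sits in group 8; removing 3 electrons leaves Fe³⁺ with 8 − 3 = 5 d electrons.
The d⁵ electrons fill as t₂g⁵ eg⁰.
Orbital CFSE = 5(-0.4) + 0(0.6) = -2.0Δₒ = -2.0 × 28230 = -56460 cm⁻¹.
Pairing penalty: 2 pairs vs 0 in the high-spin reference → 2 extra × P = 31000 cm⁻¹.
Overall CFSE = -56460 + 31000 = -25460 cm⁻¹.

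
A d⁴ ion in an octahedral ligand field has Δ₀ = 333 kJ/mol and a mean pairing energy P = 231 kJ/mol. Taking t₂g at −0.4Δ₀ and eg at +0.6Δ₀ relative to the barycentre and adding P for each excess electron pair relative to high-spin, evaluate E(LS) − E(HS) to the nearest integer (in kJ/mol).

-102

In the high-spin limit (t₂g³ eg¹) the orbital term is -0.6Δ₀ = -200 kJ/mol, with no excess pairing.
Low-spin: t₂g⁴ eg⁰, orbital CFSE = -1.6Δ₀ = -533 kJ/mol; plus 1 excess pair × P = +231 kJ/mol; total -302 kJ/mol.
The difference is -302 − (-200) = -102 kJ/mol, so low-spin lies lower.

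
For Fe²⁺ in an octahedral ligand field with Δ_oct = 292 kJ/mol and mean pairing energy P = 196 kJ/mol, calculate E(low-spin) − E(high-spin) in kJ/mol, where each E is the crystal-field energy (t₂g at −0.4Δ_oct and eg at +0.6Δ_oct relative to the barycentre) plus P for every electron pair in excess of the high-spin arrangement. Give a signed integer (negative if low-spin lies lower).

Fe²⁺: group 8, so d-count = 8 − 2 = 6.
In the high-spin limit (t₂g⁴ eg²) the orbital term is -0.4Δ_oct = -117 kJ/mol, with no excess pairing.
Low-spin t₂g⁶ eg⁰ gives -2.4Δ_oct = -701 kJ/mol, but forming 2 extra pairs costs 2P = 392 kJ/mol, so E(LS) = -701 + 392 = -309 kJ/mol.
The difference is -309 − (-117) = -192 kJ/mol, so low-spin lies lower.

-192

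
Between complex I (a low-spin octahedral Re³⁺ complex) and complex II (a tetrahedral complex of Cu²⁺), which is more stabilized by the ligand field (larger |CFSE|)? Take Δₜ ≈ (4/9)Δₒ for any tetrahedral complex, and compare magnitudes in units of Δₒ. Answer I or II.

I: Re is in group 7, so Re³⁺ is d⁴ (7 − 3 = 4); t2g^4 e_g^0, CFSE = -1.6Δₒ.
II: Group 11 minus oxidation state +2 gives a d⁹ configuration for Cu²⁺; Tetrahedral splitting is small, so the complex is high-spin; e⁴ t₂⁵, CFSE = -0.4Δₜ ≈ -0.18Δₒ.
So I has the larger |CFSE|.

I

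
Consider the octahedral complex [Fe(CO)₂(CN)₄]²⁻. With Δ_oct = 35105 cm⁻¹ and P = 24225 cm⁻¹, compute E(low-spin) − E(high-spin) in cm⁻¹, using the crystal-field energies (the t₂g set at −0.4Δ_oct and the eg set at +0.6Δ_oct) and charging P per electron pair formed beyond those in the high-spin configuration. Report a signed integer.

Ligand charges: 2×(+0) from CO and 4×(-1) from CN⁻ sum to -4; with overall charge -2, Fe is +2.
Fe is in group 8, so Fe²⁺ is d⁶ (8 − 2 = 6).
High-spin d⁶ fills as t₂g⁴ eg² with CFSE 4(−0.4) + 2(+0.6) = -0.4Δ_oct = -14042 cm⁻¹.
Low-spin t₂g⁶ eg⁰ gives -2.4Δ_oct = -84252 cm⁻¹, but forming 2 extra pairs costs 2P = 48450 cm⁻¹, so E(LS) = -84252 + 48450 = -35802 cm⁻¹.
Thus E(LS) − E(HS) = -21760 cm⁻¹.

-21760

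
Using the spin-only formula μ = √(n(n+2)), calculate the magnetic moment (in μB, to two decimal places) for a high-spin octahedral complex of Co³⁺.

4.90 μB

Co³⁺: group 9, so d-count = 9 − 3 = 6.
Configuration: t2g^4 e_g^2 → 4 unpaired electrons.
μ(spin-only) = √[4(4+2)] = √24 ≈ 4.90 μB.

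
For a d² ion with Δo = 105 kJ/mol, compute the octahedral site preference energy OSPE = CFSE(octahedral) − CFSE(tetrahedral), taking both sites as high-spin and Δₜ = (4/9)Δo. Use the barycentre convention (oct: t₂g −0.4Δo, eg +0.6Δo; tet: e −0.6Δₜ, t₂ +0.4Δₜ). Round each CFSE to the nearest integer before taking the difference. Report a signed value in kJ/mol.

-28

In an octahedral site d² (HS) is t₂g² eg⁰, giving CFSE(oct) = -0.8Δo = -84 kJ/mol.
Tetrahedral: e² t₂⁰, CFSE = 2(−0.6) + 0(+0.4) = -1.2Δₜ = -1.2 × (4/9) × 105 = -56 kJ/mol.
Subtracting, OSPE = -84 − (-56) = -28 kJ/mol.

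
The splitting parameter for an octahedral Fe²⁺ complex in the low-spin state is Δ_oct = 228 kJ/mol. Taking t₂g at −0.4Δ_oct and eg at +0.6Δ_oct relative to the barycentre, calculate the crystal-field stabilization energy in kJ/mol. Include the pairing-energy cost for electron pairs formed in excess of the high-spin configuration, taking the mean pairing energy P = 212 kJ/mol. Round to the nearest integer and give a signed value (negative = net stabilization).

-123

Fe²⁺: group 8, so d-count = 8 − 2 = 6.
Configuration: t₂g⁶ eg⁰.
The orbital stabilization is -2.4Δ_oct = -2.4 × 228 = -547 kJ/mol.
Relative to high-spin t₂g⁴ eg² (1 paired), the low-spin configuration has 2 additional pairs, contributing +2 × 212 = +424 kJ/mol.
Net CFSE = -547 + 424 = -123 kJ/mol.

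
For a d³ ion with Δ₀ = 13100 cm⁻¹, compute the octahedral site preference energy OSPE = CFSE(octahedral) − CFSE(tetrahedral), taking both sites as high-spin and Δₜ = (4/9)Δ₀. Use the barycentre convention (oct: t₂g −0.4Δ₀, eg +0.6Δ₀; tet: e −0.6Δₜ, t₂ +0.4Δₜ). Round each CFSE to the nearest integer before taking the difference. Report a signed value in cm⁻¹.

In an octahedral site d³ (HS) is t₂g³ eg⁰, giving CFSE(oct) = -1.2Δ₀ = -15720 cm⁻¹.
In a tetrahedral site the filling is e² t₂¹: CFSE(tet) = -0.8Δₜ = -0.8 × (4/9)(13100) = -4658 cm⁻¹.
OSPE = CFSE(oct) − CFSE(tet) = -15720 − (-4658) = -11062 cm⁻¹.

-11062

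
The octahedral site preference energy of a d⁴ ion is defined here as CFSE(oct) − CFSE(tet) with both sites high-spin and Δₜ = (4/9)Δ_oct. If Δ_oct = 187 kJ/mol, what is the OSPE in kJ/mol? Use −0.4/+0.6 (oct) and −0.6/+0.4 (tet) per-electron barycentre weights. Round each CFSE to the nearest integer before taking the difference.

-79

Octahedral (high-spin): t₂g³ eg¹, CFSE = 3(−0.4) + 1(+0.6) = -0.6Δ_oct = -0.6 × 187 = -112 kJ/mol.
Tetrahedral: e² t₂², CFSE = 2(−0.6) + 2(+0.4) = -0.4Δₜ = -0.4 × (4/9) × 187 = -33 kJ/mol.
OSPE = -112 − (-33) = -79 kJ/mol.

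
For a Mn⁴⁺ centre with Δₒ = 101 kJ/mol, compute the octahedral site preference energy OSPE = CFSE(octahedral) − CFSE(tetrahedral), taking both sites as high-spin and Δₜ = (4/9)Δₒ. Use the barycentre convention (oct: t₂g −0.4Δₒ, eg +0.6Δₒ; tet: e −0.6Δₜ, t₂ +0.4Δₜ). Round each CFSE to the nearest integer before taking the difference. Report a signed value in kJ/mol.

Mn⁴⁺: group 7, so d-count = 7 − 4 = 3.
Octahedral (high-spin): t₂g³ eg⁰, CFSE = 3(−0.4) + 0(+0.6) = -1.2Δₒ = -1.2 × 101 = -121 kJ/mol.
In a tetrahedral site the filling is e² t₂¹: CFSE(tet) = -0.8Δₜ = -0.8 × (4/9)(101) = -36 kJ/mol.
OSPE = -121 − (-36) = -85 kJ/mol.

-85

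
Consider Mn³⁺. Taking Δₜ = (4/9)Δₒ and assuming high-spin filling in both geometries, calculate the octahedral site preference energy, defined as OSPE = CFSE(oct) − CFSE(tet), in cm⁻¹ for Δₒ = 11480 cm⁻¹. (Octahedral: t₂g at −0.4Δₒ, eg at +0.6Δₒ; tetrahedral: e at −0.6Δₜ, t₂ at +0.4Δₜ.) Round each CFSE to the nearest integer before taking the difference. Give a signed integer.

-4847

Mn sits in group 7; removing 3 electrons leaves Mn³⁺ with 7 − 3 = 4 d electrons.
In an octahedral site d⁴ (HS) is t₂g³ eg¹, giving CFSE(oct) = -0.6Δₒ = -6888 cm⁻¹.
Tetrahedral e² t₂² gives -0.4Δₜ = -0.4 × (4/9) × 11480 = -2041 cm⁻¹.
OSPE = CFSE(oct) − CFSE(tet) = -6888 − (-2041) = -4847 cm⁻¹.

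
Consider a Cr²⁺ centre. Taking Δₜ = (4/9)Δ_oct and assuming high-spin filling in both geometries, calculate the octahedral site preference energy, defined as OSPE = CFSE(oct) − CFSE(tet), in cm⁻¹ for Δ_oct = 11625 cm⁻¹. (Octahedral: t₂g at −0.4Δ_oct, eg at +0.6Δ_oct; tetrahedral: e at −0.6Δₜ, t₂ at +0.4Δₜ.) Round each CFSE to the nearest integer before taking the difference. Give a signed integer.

-4908

Cr sits in group 6; removing 2 electrons leaves Cr²⁺ with 6 − 2 = 4 d electrons.
Octahedral high-spin t₂g³ eg¹: CFSE = -0.6 × 11625 = -6975 cm⁻¹.
Tetrahedral: e² t₂², CFSE = 2(−0.6) + 2(+0.4) = -0.4Δₜ = -0.4 × (4/9) × 11625 = -2067 cm⁻¹.
Subtracting, OSPE = -6975 − (-2067) = -4908 cm⁻¹.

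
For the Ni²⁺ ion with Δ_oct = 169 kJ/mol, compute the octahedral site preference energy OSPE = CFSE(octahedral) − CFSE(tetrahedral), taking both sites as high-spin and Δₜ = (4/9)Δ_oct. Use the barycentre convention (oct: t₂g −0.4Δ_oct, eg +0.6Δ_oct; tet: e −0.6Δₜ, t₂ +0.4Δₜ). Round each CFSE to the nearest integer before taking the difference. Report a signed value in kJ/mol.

-143

Ni²⁺: group 10, so d-count = 10 − 2 = 8.
In an octahedral site d⁸ (HS) is t₂g⁶ eg², giving CFSE(oct) = -1.2Δ_oct = -203 kJ/mol.
Tetrahedral e⁴ t₂⁴ gives -0.8Δₜ = -0.8 × (4/9) × 169 = -60 kJ/mol.
Subtracting, OSPE = -203 − (-60) = -143 kJ/mol.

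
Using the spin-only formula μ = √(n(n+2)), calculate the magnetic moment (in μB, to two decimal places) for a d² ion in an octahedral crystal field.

Configuration: t2g^2 e_g^0 → 2 unpaired electrons.
μ(spin-only) = √[2(2+2)] = √8 ≈ 2.83 μB.

2.83 μB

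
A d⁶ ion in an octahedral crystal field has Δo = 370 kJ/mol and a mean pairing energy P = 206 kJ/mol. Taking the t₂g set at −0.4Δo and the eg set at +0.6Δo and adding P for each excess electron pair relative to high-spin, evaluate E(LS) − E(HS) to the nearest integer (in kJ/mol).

In the high-spin limit (t₂g⁴ eg²) the orbital term is -0.4Δo = -148 kJ/mol, with no excess pairing.
For low-spin the configuration is t₂g⁶ eg⁰: orbital energy -2.4 × 370 = -888 kJ/mol, and 2 additional pairs relative to high-spin add 412 kJ/mol, giving -476 kJ/mol.
Thus E(LS) − E(HS) = -328 kJ/mol.

-328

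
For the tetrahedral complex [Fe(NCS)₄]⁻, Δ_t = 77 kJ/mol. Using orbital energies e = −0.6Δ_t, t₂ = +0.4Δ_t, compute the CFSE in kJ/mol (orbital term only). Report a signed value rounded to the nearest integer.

Each NCS⁻ contributes -1; 4 × (-1) = -4. With overall charge -1, Fe is in the +3 oxidation state.
Fe is in group 8, so Fe³⁺ is d⁵ (8 − 3 = 5).
Tetrahedral fields are weak (Δₜ ≈ 4/9 Δₒ), so electrons fill high-spin.
Configuration: e² t₂³.
The orbital stabilization is 0.0Δ_t = 0.0 × 77 = 0 kJ/mol.

0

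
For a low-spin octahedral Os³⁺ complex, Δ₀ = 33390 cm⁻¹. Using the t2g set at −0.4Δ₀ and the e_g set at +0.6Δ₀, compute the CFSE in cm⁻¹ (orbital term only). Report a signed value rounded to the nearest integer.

-66780

Os sits in group 8; removing 3 electrons leaves Os³⁺ with 8 − 3 = 5 d electrons.
The d⁵ electrons fill as t2g^5 e_g^0.
The orbital stabilization is -2.0Δ₀ = -2.0 × 33390 = -66780 cm⁻¹.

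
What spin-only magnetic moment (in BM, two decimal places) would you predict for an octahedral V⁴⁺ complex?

1.73 BM

Group 5 minus oxidation state +4 gives a d¹ configuration for V⁴⁺.
For octahedral d¹ the high- and low-spin configurations coincide.
Configuration: t2g^1 e_g^0 → 1 unpaired electron.
μ(spin-only) = √[1(1+2)] = √3 ≈ 1.73 BM.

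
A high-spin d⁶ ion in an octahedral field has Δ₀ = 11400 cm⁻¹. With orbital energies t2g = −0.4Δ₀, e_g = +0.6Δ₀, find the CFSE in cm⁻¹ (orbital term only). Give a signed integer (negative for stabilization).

-4560

The d⁶ electrons fill as t2g^4 e_g^2.
Orbital CFSE = 4(-0.4) + 2(0.6) = -0.4Δ₀ = -0.4 × 11400 = -4560 cm⁻¹.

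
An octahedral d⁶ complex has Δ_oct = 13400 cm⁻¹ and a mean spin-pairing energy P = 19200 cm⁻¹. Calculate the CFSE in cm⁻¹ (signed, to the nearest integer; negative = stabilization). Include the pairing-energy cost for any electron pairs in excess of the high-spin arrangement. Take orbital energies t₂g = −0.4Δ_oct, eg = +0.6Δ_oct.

With Δ_oct < P the complex is high-spin.
Configuration: t₂g⁴ eg².
Orbital CFSE = -0.4Δ_oct = -0.4 × 13400 = -5360 cm⁻¹.
High-spin has no excess pairs, so no pairing correction applies.

-5360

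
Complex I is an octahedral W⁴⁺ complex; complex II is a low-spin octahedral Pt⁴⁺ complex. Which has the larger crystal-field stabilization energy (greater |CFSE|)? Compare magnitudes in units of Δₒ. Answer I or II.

I: W sits in group 6; removing 4 electrons leaves W⁴⁺ with 6 − 4 = 2 d electrons; t₂g² eg⁰, CFSE = -0.8Δₒ.
II: Pt sits in group 10; removing 4 electrons leaves Pt⁴⁺ with 10 − 4 = 6 d electrons; t2g^6 e_g^0, CFSE = -2.4Δₒ.
So II has the larger |CFSE|.

II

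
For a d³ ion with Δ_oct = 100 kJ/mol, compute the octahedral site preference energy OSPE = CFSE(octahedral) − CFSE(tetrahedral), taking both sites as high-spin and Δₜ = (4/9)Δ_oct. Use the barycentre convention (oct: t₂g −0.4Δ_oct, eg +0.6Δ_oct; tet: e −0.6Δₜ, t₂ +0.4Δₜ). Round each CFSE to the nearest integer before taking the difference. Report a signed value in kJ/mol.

-84

Octahedral high-spin t₂g³ eg⁰: CFSE = -1.2 × 100 = -120 kJ/mol.
Tetrahedral: e² t₂¹, CFSE = 2(−0.6) + 1(+0.4) = -0.8Δₜ = -0.8 × (4/9) × 100 = -36 kJ/mol.
Subtracting, OSPE = -120 − (-36) = -84 kJ/mol.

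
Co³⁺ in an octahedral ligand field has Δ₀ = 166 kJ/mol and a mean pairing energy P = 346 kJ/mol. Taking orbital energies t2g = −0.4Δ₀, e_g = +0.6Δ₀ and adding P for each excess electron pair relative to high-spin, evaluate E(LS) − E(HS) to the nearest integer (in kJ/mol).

Co is in group 9, so Co³⁺ is d⁶ (9 − 3 = 6).
High-spin: t2g^4 e_g^2, CFSE = -0.4Δ₀ = -66 kJ/mol.
Low-spin t2g^6 e_g^0 gives -2.4Δ₀ = -398 kJ/mol, but forming 2 extra pairs costs 2P = 692 kJ/mol, so E(LS) = -398 + 692 = 294 kJ/mol.
Thus E(LS) − E(HS) = 360 kJ/mol.

360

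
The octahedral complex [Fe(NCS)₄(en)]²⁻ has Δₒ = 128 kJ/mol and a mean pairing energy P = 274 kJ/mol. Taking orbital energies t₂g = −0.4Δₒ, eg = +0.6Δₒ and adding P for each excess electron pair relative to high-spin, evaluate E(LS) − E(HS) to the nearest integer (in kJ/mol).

292

Ligand charges: 4×(-1) from NCS⁻ and 1×(+0) from en sum to -4; with overall charge -2, Fe is +2.
Fe²⁺: group 8, so d-count = 8 − 2 = 6.
In the high-spin limit (t₂g⁴ eg²) the orbital term is -0.4Δₒ = -51 kJ/mol, with no excess pairing.
Low-spin: t₂g⁶ eg⁰, orbital CFSE = -2.4Δₒ = -307 kJ/mol; plus 2 excess pairs × P = +548 kJ/mol; total 241 kJ/mol.
The difference is 241 − (-51) = 292 kJ/mol, so high-spin lies lower.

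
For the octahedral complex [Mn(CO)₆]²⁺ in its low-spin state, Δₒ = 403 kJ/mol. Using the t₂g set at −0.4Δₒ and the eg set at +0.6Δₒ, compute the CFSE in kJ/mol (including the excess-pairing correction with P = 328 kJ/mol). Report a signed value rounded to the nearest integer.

-150

CO is neutral, so the +2 overall charge sits on Mn: oxidation state +2.
Mn is in group 7, so Mn²⁺ is d⁵ (7 − 2 = 5).
Configuration: t₂g⁵ eg⁰.
CFSE(orbital) = 5×(-0.4Δₒ) + 0×(0.6Δₒ) = -2.0Δₒ; with Δₒ = 403 kJ/mol that is -806 kJ/mol.
High-spin d⁵ would be t₂g³ eg² with 0 pairs; low-spin has 2, so 2 excess pairs cost +2P = +656 kJ/mol.
Net CFSE = -806 + 656 = -150 kJ/mol.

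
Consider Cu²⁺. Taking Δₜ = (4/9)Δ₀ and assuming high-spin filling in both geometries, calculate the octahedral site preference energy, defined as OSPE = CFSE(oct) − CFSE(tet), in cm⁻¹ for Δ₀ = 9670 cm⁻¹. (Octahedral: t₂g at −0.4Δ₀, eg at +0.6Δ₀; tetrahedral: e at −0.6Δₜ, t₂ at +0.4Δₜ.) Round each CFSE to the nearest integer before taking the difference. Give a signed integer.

-4083

Cu is in group 11, so Cu²⁺ is d⁹ (11 − 2 = 9).
Octahedral high-spin t2g^6 e_g^3: CFSE = -0.6 × 9670 = -5802 cm⁻¹.
Tetrahedral: e^4 t2^5, CFSE = 4(−0.6) + 5(+0.4) = -0.4Δₜ = -0.4 × (4/9) × 9670 = -1719 cm⁻¹.
Subtracting, OSPE = -5802 − (-1719) = -4083 cm⁻¹.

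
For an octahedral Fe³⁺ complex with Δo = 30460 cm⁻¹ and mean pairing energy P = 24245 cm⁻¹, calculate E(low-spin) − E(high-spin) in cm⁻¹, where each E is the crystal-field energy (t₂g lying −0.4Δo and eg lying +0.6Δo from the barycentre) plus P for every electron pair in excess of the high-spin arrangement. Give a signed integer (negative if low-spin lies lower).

Fe is in group 8, so Fe³⁺ is d⁵ (8 − 3 = 5).
High-spin: t₂g³ eg², CFSE = 0.0Δo = 0 cm⁻¹.
Low-spin: t₂g⁵ eg⁰, orbital CFSE = -2.0Δo = -60920 cm⁻¹; plus 2 excess pairs × P = +48490 cm⁻¹; total -12430 cm⁻¹.
Thus E(LS) − E(HS) = -12430 cm⁻¹.

-12430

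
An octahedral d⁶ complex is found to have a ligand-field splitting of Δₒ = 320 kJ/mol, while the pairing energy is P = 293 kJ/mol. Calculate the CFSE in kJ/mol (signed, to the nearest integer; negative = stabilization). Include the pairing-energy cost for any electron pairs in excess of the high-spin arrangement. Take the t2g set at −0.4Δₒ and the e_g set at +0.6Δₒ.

-182

Δₒ > P, so pairing is preferred: the ground state is low-spin.
Configuration: t2g^6 e_g^0.
Orbital CFSE = -2.4Δₒ = -2.4 × 320 = -768 kJ/mol.
Excess pairs vs high-spin: 3 − 1 = 2; pairing cost = +586 kJ/mol.
Net CFSE = -768 + 586 = -182 kJ/mol.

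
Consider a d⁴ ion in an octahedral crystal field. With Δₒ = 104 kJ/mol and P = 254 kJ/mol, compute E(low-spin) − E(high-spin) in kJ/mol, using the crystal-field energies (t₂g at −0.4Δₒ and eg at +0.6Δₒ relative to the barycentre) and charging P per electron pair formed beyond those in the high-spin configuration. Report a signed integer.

High-spin d⁴ fills as t₂g³ eg¹ with CFSE 3(−0.4) + 1(+0.6) = -0.6Δₒ = -62 kJ/mol.
Low-spin: t₂g⁴ eg⁰, orbital CFSE = -1.6Δₒ = -166 kJ/mol; plus 1 excess pair × P = +254 kJ/mol; total 88 kJ/mol.
Thus E(LS) − E(HS) = 150 kJ/mol.

150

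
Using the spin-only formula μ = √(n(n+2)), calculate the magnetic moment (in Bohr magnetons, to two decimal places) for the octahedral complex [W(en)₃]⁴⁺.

en is neutral, so the +4 overall charge sits on W: oxidation state +4.
W⁴⁺: group 6, so d-count = 6 − 4 = 2.
Configuration: t₂g² eg⁰ → 2 unpaired electrons.
μ(spin-only) = √[2(2+2)] = √8 ≈ 2.83 Bohr magnetons.

2.83 Bohr magnetons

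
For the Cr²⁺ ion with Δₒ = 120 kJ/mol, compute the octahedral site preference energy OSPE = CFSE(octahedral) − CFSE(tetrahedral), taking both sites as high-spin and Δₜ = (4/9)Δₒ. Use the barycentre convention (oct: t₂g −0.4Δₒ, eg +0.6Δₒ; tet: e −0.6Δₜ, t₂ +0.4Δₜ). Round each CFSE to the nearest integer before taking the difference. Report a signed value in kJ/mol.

-51

Cr²⁺: group 6, so d-count = 6 − 2 = 4.
In an octahedral site d⁴ (HS) is t₂g³ eg¹, giving CFSE(oct) = -0.6Δₒ = -72 kJ/mol.
In a tetrahedral site the filling is e² t₂²: CFSE(tet) = -0.4Δₜ = -0.4 × (4/9)(120) = -21 kJ/mol.
Subtracting, OSPE = -72 − (-21) = -51 kJ/mol.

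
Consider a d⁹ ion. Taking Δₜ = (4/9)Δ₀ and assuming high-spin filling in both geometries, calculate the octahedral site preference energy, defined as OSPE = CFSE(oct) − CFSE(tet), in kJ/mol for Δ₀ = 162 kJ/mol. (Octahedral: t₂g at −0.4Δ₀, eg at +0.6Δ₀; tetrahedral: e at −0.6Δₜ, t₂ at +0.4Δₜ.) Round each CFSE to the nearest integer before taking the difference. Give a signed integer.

Octahedral (high-spin): t₂g⁶ eg³, CFSE = 6(−0.4) + 3(+0.6) = -0.6Δ₀ = -0.6 × 162 = -97 kJ/mol.
In a tetrahedral site the filling is e⁴ t₂⁵: CFSE(tet) = -0.4Δₜ = -0.4 × (4/9)(162) = -29 kJ/mol.
OSPE = CFSE(oct) − CFSE(tet) = -97 − (-29) = -68 kJ/mol.

-68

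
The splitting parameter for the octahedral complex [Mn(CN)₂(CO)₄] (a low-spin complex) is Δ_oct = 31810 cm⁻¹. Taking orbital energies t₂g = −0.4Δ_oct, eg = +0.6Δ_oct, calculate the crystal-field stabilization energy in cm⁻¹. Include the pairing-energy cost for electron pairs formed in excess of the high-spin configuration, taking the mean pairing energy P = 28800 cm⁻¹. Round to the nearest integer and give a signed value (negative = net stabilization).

Ligand charges: 2×(-1) from CN⁻ and 4×(+0) from CO sum to -2; with overall charge +0, Mn is +2.
Mn sits in group 7; removing 2 electrons leaves Mn²⁺ with 7 − 2 = 5 d electrons.
Electron filling gives t₂g⁵ eg⁰.
Orbital CFSE = 5(-0.4) + 0(0.6) = -2.0Δ_oct = -2.0 × 31810 = -63620 cm⁻¹.
High-spin d⁵ would be t₂g³ eg² with 0 pairs; low-spin has 2, so 2 excess pairs cost +2P = +57600 cm⁻¹.
Overall CFSE = -63620 + 57600 = -6020 cm⁻¹.

-6020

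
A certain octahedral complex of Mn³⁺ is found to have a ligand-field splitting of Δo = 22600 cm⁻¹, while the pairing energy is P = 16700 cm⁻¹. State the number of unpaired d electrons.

2

Group 7 minus oxidation state +3 gives a d⁴ configuration for Mn³⁺.
Since Δo = 22600 cm⁻¹ > P = 16700 cm⁻¹, the complex adopts the low-spin configuration.
Configuration: t2g^4 e_g^0.
Unpaired electrons: 2.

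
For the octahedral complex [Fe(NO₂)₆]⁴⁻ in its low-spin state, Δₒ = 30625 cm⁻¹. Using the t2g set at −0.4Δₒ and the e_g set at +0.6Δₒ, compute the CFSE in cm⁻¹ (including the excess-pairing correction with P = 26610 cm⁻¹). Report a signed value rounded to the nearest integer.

-20280

Each NO₂⁻ contributes -1; 6 × (-1) = -6. With overall charge -4, Fe is in the +2 oxidation state.
Fe sits in group 8; removing 2 electrons leaves Fe²⁺ with 8 − 2 = 6 d electrons.
Electron filling gives t2g^6 e_g^0.
CFSE(orbital) = 6×(-0.4Δₒ) + 0×(0.6Δₒ) = -2.4Δₒ; with Δₒ = 30625 cm⁻¹ that is -73500 cm⁻¹.
Pairing penalty: 3 pairs vs 1 in the high-spin reference → 2 extra × P = 53220 cm⁻¹.
Net CFSE = -73500 + 53220 = -20280 cm⁻¹.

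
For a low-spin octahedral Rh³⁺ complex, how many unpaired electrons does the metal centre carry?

Rh³⁺: group 9, so d-count = 9 − 3 = 6.
Configuration: t2g^6 e_g^0, giving 0 unpaired electrons.

0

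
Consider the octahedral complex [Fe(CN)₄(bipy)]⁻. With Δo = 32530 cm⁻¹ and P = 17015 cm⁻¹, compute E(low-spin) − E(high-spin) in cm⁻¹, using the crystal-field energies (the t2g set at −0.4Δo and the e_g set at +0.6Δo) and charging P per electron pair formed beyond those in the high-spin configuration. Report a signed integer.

-31030

Ligand charges: 4×(-1) from CN⁻ and 1×(+0) from bipy sum to -4; with overall charge -1, Fe is +3.
Group 8 minus oxidation state +3 gives a d⁵ configuration for Fe³⁺.
High-spin: t2g^3 e_g^2, CFSE = 0.0Δo = 0 cm⁻¹.
For low-spin the configuration is t2g^5 e_g^0: orbital energy -2.0 × 32530 = -65060 cm⁻¹, and 2 additional pairs relative to high-spin add 34030 cm⁻¹, giving -31030 cm⁻¹.
E(LS) − E(HS) = -31030 − (0) = -31030 cm⁻¹.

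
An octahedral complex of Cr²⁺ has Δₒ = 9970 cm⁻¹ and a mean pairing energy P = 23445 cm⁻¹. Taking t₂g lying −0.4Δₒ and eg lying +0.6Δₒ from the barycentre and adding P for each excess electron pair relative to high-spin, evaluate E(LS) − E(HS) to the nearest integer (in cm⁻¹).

Cr sits in group 6; removing 2 electrons leaves Cr²⁺ with 6 − 2 = 4 d electrons.
High-spin: t₂g³ eg¹, CFSE = -0.6Δₒ = -5982 cm⁻¹.
Low-spin: t₂g⁴ eg⁰, orbital CFSE = -1.6Δₒ = -15952 cm⁻¹; plus 1 excess pair × P = +23445 cm⁻¹; total 7493 cm⁻¹.
Thus E(LS) − E(HS) = 13475 cm⁻¹.

13475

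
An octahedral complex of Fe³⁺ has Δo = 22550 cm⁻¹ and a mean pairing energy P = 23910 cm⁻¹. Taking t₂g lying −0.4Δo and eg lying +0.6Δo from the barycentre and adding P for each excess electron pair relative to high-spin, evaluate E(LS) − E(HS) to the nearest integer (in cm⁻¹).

2720

Fe is in group 8, so Fe³⁺ is d⁵ (8 − 3 = 5).
High-spin d⁵ fills as t₂g³ eg² with CFSE 3(−0.4) + 2(+0.6) = 0.0Δo = 0 cm⁻¹.
For low-spin the configuration is t₂g⁵ eg⁰: orbital energy -2.0 × 22550 = -45100 cm⁻¹, and 2 additional pairs relative to high-spin add 47820 cm⁻¹, giving 2720 cm⁻¹.
E(LS) − E(HS) = 2720 − (0) = 2720 cm⁻¹.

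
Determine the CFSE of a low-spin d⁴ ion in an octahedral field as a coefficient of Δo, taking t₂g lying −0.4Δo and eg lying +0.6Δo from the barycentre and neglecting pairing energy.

Configuration: t₂g⁴ eg⁰.
CFSE = 4(-0.4Δo) + 0(0.6Δo) = -1.6Δo + 0.0Δo = -1.6Δo.

-1.6 Δo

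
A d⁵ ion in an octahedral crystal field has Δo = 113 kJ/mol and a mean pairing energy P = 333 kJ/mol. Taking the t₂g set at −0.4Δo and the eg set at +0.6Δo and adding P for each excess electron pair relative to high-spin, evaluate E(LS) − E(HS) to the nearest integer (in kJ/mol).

440

High-spin d⁵ fills as t₂g³ eg² with CFSE 3(−0.4) + 2(+0.6) = 0.0Δo = 0 kJ/mol.
Low-spin: t₂g⁵ eg⁰, orbital CFSE = -2.0Δo = -226 kJ/mol; plus 2 excess pairs × P = +666 kJ/mol; total 440 kJ/mol.
E(LS) − E(HS) = 440 − (0) = 440 kJ/mol.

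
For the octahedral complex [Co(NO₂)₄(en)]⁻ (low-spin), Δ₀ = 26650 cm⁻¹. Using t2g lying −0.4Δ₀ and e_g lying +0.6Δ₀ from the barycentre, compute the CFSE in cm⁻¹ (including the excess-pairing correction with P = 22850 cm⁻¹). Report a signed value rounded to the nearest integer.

-18260

Ligand charges: 4×(-1) from NO₂⁻ and 1×(+0) from en sum to -4; with overall charge -1, Co is +3.
Co is in group 9, so Co³⁺ is d⁶ (9 − 3 = 6).
Configuration: t2g^6 e_g^0.
CFSE(orbital) = 6×(-0.4Δ₀) + 0×(0.6Δ₀) = -2.4Δ₀; with Δ₀ = 26650 cm⁻¹ that is -63960 cm⁻¹.
Relative to high-spin t2g^4 e_g^2 (1 paired), the low-spin configuration has 2 additional pairs, contributing +2 × 22850 = +45700 cm⁻¹.
Combining: -63960 + 45700 = -18260 cm⁻¹.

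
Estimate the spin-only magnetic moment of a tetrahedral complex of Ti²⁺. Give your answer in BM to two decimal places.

Ti²⁺: group 4, so d-count = 4 − 2 = 2.
With tetrahedral geometry the complex is necessarily high-spin.
Configuration: e² t₂⁰ → 2 unpaired electrons.
μ(spin-only) = √[2(2+2)] = √8 ≈ 2.83 BM.

2.83 BM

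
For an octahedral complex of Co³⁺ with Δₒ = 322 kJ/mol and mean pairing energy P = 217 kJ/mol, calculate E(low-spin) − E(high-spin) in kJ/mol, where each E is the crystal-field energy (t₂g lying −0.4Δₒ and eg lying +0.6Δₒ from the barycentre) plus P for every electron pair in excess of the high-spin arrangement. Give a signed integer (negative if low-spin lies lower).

Co is in group 9, so Co³⁺ is d⁶ (9 − 3 = 6).
High-spin d⁶ fills as t₂g⁴ eg² with CFSE 4(−0.4) + 2(+0.6) = -0.4Δₒ = -129 kJ/mol.
Low-spin t₂g⁶ eg⁰ gives -2.4Δₒ = -773 kJ/mol, but forming 2 extra pairs costs 2P = 434 kJ/mol, so E(LS) = -773 + 434 = -339 kJ/mol.
The difference is -339 − (-129) = -210 kJ/mol, so low-spin lies lower.

-210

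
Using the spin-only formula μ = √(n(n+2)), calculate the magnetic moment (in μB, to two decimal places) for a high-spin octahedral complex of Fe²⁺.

4.90 μB

Fe is in group 8, so Fe²⁺ is d⁶ (8 − 2 = 6).
Configuration: t₂g⁴ eg² → 4 unpaired electrons.
μ(spin-only) = √[4(4+2)] = √24 ≈ 4.90 μB.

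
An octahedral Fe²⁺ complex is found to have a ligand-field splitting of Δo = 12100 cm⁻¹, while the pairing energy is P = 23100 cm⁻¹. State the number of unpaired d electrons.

4

Group 8 minus oxidation state +2 gives a d⁶ configuration for Fe²⁺.
Here Δo < P (12100 < 23100), so the high-spin state is favoured.
That gives t₂g⁴ eg².
Unpaired electrons: 4.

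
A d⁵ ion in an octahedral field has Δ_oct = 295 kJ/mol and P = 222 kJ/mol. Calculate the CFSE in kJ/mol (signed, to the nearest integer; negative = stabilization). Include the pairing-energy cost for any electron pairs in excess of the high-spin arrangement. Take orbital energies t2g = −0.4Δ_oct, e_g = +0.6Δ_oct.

-146

Δ_oct > P, so pairing is preferred: the ground state is low-spin.
That gives t2g^5 e_g^0.
Orbital CFSE = -2.0Δ_oct = -2.0 × 295 = -590 kJ/mol.
Excess pairs vs high-spin: 2 − 0 = 2; pairing cost = +444 kJ/mol.
Net CFSE = -590 + 444 = -146 kJ/mol.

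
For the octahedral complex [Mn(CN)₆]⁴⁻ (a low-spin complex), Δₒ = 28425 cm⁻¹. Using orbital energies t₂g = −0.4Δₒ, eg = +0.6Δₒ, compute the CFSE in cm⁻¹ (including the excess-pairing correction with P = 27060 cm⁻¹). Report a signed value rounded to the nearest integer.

Each CN⁻ contributes -1; 6 × (-1) = -6. With overall charge -4, Mn is in the +2 oxidation state.
Mn is in group 7, so Mn²⁺ is d⁵ (7 − 2 = 5).
Electron filling gives t₂g⁵ eg⁰.
The orbital stabilization is -2.0Δₒ = -2.0 × 28425 = -56850 cm⁻¹.
High-spin d⁵ would be t₂g³ eg² with 0 pairs; low-spin has 2, so 2 excess pairs cost +2P = +54120 cm⁻¹.
Combining: -56850 + 54120 = -2730 cm⁻¹.

-2730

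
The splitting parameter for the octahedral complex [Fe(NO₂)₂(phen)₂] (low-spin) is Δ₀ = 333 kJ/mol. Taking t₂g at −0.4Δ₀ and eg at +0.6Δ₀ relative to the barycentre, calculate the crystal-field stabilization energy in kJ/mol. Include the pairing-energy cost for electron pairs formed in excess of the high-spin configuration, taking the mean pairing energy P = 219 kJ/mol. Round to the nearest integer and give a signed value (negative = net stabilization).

-361

Ligand charges: 2×(-1) from NO₂⁻ and 2×(+0) from phen sum to -2; with overall charge +0, Fe is +2.
Fe sits in group 8; removing 2 electrons leaves Fe²⁺ with 8 − 2 = 6 d electrons.
The d⁶ electrons fill as t₂g⁶ eg⁰.
CFSE(orbital) = 6×(-0.4Δ₀) + 0×(0.6Δ₀) = -2.4Δ₀; with Δ₀ = 333 kJ/mol that is -799 kJ/mol.
High-spin d⁶ would be t₂g⁴ eg² with 1 pair; low-spin has 3, so 2 excess pairs cost +2P = +438 kJ/mol.
Combining: -799 + 438 = -361 kJ/mol.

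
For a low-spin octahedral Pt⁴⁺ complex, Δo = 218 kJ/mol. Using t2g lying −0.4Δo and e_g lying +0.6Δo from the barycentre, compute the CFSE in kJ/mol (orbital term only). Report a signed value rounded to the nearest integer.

Pt⁴⁺: group 10, so d-count = 10 − 4 = 6.
Configuration: t2g^6 e_g^0.
CFSE(orbital) = 6×(-0.4Δo) + 0×(0.6Δo) = -2.4Δo; with Δo = 218 kJ/mol that is -523 kJ/mol.

-523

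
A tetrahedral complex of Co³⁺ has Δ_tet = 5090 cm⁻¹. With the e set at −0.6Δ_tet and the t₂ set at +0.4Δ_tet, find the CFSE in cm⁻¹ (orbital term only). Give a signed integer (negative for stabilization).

-3054

Group 9 minus oxidation state +3 gives a d⁶ configuration for Co³⁺.
With tetrahedral geometry the complex is necessarily high-spin.
Electron filling gives e³ t₂³.
Orbital CFSE = 3(-0.6) + 3(0.4) = -0.6Δ_tet = -0.6 × 5090 = -3054 cm⁻¹.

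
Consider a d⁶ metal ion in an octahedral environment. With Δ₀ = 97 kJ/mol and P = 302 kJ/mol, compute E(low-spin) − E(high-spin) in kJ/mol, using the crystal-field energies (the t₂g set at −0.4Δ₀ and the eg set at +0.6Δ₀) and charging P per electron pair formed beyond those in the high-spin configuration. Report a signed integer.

High-spin: t₂g⁴ eg², CFSE = -0.4Δ₀ = -39 kJ/mol.
Low-spin t₂g⁶ eg⁰ gives -2.4Δ₀ = -233 kJ/mol, but forming 2 extra pairs costs 2P = 604 kJ/mol, so E(LS) = -233 + 604 = 371 kJ/mol.
Thus E(LS) − E(HS) = 410 kJ/mol.

410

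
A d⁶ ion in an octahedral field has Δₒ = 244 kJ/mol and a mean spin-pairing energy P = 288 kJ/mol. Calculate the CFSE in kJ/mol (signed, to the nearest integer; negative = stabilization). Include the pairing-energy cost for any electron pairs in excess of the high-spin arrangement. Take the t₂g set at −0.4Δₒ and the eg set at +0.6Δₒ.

-98

With Δₒ < P the complex is high-spin.
Filling d⁶ accordingly: t₂g⁴ eg².
Orbital CFSE = -0.4Δₒ = -0.4 × 244 = -98 kJ/mol.
High-spin has no excess pairs, so no pairing correction applies.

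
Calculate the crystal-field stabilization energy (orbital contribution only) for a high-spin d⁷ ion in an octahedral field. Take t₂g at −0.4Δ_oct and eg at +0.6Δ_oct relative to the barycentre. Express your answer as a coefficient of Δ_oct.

-0.8 Δ_oct

Configuration: t₂g⁵ eg².
CFSE = 5(-0.4Δ_oct) + 2(0.6Δ_oct) = -2.0Δ_oct + 1.2Δ_oct = -0.8Δ_oct.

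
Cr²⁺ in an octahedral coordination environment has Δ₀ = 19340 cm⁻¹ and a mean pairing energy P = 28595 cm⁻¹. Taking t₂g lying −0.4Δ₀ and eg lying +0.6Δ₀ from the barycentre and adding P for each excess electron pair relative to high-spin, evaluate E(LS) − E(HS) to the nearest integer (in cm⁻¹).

9255

Cr sits in group 6; removing 2 electrons leaves Cr²⁺ with 6 − 2 = 4 d electrons.
In the high-spin limit (t₂g³ eg¹) the orbital term is -0.6Δ₀ = -11604 cm⁻¹, with no excess pairing.
Low-spin: t₂g⁴ eg⁰, orbital CFSE = -1.6Δ₀ = -30944 cm⁻¹; plus 1 excess pair × P = +28595 cm⁻¹; total -2349 cm⁻¹.
Thus E(LS) − E(HS) = 9255 cm⁻¹.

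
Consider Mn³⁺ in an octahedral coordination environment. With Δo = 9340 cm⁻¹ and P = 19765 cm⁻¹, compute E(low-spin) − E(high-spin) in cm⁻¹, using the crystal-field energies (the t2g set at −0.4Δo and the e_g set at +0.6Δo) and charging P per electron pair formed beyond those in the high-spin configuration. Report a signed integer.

Mn is in group 7, so Mn³⁺ is d⁴ (7 − 3 = 4).
High-spin d⁴ fills as t2g^3 e_g^1 with CFSE 3(−0.4) + 1(+0.6) = -0.6Δo = -5604 cm⁻¹.
For low-spin the configuration is t2g^4 e_g^0: orbital energy -1.6 × 9340 = -14944 cm⁻¹, and 1 additional pair relative to high-spin adds 19765 cm⁻¹, giving 4821 cm⁻¹.
The difference is 4821 − (-5604) = 10425 cm⁻¹, so high-spin lies lower.

10425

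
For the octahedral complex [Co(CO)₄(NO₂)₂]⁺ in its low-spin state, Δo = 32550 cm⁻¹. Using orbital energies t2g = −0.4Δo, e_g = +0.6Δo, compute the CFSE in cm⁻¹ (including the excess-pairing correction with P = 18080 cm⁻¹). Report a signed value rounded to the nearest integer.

Ligand charges: 4×(+0) from CO and 2×(-1) from NO₂⁻ sum to -2; with overall charge +1, Co is +3.
Co is in group 9, so Co³⁺ is d⁶ (9 − 3 = 6).
The d⁶ electrons fill as t2g^6 e_g^0.
Orbital CFSE = 6(-0.4) + 0(0.6) = -2.4Δo = -2.4 × 32550 = -78120 cm⁻¹.
Pairing penalty: 3 pairs vs 1 in the high-spin reference → 2 extra × P = 36160 cm⁻¹.
Net CFSE = -78120 + 36160 = -41960 cm⁻¹.

-41960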